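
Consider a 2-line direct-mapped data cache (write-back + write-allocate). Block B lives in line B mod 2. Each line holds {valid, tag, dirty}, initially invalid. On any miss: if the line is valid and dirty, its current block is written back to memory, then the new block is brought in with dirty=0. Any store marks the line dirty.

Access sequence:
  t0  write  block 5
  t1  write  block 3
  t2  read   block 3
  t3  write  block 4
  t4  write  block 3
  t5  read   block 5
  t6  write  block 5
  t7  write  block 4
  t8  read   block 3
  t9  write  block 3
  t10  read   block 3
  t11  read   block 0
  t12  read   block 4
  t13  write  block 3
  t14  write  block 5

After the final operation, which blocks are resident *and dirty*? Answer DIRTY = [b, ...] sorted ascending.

  0 | W B5 → L1 miss [D]
  1 | W B3 → L1 miss wb→B5 [D]
  2 | R B3 → L1 hit [D]
  3 | W B4 → L0 miss [D]
  4 | W B3 → L1 hit [D]
  5 | R B5 → L1 miss wb→B3 [-]
  6 | W B5 → L1 hit [D]
  7 | W B4 → L0 hit [D]
  8 | R B3 → L1 miss wb→B5 [-]
  9 | W B3 → L1 hit [D]
  10 | R B3 → L1 hit [D]
  11 | R B0 → L0 miss wb→B4 [-]
  12 | R B4 → L0 miss [-]
  13 | W B3 → L1 hit [D]
  14 | W B5 → L1 miss wb→B3 [D]

DIRTY = [5]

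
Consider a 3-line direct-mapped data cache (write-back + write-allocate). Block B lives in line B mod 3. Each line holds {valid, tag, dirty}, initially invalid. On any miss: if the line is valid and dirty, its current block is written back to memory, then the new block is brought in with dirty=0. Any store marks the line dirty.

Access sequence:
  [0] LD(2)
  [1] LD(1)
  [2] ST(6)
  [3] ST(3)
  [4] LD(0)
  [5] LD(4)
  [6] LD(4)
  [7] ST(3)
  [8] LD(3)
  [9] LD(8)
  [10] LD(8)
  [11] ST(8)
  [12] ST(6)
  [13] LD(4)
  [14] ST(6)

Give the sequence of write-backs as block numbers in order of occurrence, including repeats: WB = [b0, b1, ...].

  0 | R B2 → L2 miss [-]
  1 | R B1 → L1 miss [-]
  2 | W B6 → L0 miss [D]
  3 | W B3 → L0 miss wb→B6 [D]
  4 | R B0 → L0 miss wb→B3 [-]
  5 | R B4 → L1 miss [-]
  6 | R B4 → L1 hit [-]
  7 | W B3 → L0 miss [D]
  8 | R B3 → L0 hit [D]
  9 | R B8 → L2 miss [-]
  10 | R B8 → L2 hit [-]
  11 | W B8 → L2 hit [D]
  12 | W B6 → L0 miss wb→B3 [D]
  13 | R B4 → L1 hit [-]
  14 | W B6 → L0 hit [D]

WB = [6, 3, 3]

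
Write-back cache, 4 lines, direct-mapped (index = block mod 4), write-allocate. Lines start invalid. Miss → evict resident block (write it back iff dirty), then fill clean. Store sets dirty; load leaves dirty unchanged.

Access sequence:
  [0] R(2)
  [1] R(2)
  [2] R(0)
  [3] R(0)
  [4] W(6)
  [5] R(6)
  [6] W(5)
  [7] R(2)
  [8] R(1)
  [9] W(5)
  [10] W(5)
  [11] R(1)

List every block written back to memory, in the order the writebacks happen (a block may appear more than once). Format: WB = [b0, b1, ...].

WB = [6, 5, 5]

  0 | R B2 → L2 miss [-]
  1 | R B2 → L2 hit [-]
  2 | R B0 → L0 miss [-]
  3 | R B0 → L0 hit [-]
  4 | W B6 → L2 miss [D]
  5 | R B6 → L2 hit [D]
  6 | W B5 → L1 miss [D]
  7 | R B2 → L2 miss wb→B6 [-]
  8 | R B1 → L1 miss wb→B5 [-]
  9 | W B5 → L1 miss [D]
  10 | W B5 → L1 hit [D]
  11 | R B1 → L1 miss wb→B5 [-]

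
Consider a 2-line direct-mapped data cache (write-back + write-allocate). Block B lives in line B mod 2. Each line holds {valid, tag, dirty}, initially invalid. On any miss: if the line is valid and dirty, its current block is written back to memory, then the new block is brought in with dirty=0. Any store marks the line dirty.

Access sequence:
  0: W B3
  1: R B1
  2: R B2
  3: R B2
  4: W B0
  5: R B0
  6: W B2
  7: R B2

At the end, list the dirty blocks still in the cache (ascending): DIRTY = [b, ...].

DIRTY = [2]

0: W B3 -> L1 miss  d=D]
1: R B1 -> L1 miss wb->B3  d=-]
2: R B2 -> L0 miss  d=-]
3: R B2 -> L0 hit  d=-]
4: W B0 -> L0 miss  d=D]
5: R B0 -> L0 hit  d=D]
6: W B2 -> L0 miss wb->B0  d=D]
7: R B2 -> L0 hit  d=D]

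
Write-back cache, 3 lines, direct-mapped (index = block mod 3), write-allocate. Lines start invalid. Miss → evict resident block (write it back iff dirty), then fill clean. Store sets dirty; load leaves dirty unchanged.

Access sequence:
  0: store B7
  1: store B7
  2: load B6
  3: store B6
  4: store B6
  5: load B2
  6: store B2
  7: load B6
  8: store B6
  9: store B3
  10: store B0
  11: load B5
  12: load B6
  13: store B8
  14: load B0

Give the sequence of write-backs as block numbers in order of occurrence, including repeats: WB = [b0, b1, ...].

  0 | W B7 → L1 miss [D]
  1 | W B7 → L1 hit [D]
  2 | R B6 → L0 miss [-]
  3 | W B6 → L0 hit [D]
  4 | W B6 → L0 hit [D]
  5 | R B2 → L2 miss [-]
  6 | W B2 → L2 hit [D]
  7 | R B6 → L0 hit [D]
  8 | W B6 → L0 hit [D]
  9 | W B3 → L0 miss wb→B6 [D]
  10 | W B0 → L0 miss wb→B3 [D]
  11 | R B5 → L2 miss wb→B2 [-]
  12 | R B6 → L0 miss wb→B0 [-]
  13 | W B8 → L2 miss [D]
  14 | R B0 → L0 miss [-]

WB = [6, 3, 2, 0]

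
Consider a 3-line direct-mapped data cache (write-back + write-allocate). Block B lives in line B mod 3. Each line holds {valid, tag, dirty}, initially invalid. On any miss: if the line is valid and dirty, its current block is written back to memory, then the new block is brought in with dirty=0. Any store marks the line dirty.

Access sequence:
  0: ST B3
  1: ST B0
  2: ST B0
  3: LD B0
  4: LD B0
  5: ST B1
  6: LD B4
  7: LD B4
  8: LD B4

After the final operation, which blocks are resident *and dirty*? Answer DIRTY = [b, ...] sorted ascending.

  0 | W B3 → L0 miss [D]
  1 | W B0 → L0 miss wb→B3 [D]
  2 | W B0 → L0 hit [D]
  3 | R B0 → L0 hit [D]
  4 | R B0 → L0 hit [D]
  5 | W B1 → L1 miss [D]
  6 | R B4 → L1 miss wb→B1 [-]
  7 | R B4 → L1 hit [-]
  8 | R B4 → L1 hit [-]

DIRTY = [0]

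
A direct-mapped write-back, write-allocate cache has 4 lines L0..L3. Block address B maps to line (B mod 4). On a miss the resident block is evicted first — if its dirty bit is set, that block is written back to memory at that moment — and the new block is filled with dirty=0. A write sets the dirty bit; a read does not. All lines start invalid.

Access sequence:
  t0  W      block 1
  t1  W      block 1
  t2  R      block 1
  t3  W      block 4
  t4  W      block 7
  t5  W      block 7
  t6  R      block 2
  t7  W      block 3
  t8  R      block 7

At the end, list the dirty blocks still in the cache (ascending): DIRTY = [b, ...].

0: W B1 → L1 miss [D]
1: W B1 → L1 hit [D]
2: R B1 → L1 hit [D]
3: W B4 → L0 miss [D]
4: W B7 → L3 miss [D]
5: W B7 → L3 hit [D]
6: R B2 → L2 miss [-]
7: W B3 → L3 miss wb→B7 [D]
8: R B7 → L3 miss wb→B3 [-]

DIRTY = [1, 4]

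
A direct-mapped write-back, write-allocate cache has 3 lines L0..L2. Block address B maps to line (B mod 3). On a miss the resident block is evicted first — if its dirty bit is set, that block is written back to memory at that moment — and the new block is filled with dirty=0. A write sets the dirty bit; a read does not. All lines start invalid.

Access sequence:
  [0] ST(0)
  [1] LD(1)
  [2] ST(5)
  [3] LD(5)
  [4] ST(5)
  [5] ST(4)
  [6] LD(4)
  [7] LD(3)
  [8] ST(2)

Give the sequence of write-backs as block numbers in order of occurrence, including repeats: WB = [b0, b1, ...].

0: W B0 → L0 miss [D]
1: R B1 → L1 miss [-]
2: W B5 → L2 miss [D]
3: R B5 → L2 hit [D]
4: W B5 → L2 hit [D]
5: W B4 → L1 miss [D]
6: R B4 → L1 hit [D]
7: R B3 → L0 miss wb→B0 [-]
8: W B2 → L2 miss wb→B5 [D]

WB = [0, 5]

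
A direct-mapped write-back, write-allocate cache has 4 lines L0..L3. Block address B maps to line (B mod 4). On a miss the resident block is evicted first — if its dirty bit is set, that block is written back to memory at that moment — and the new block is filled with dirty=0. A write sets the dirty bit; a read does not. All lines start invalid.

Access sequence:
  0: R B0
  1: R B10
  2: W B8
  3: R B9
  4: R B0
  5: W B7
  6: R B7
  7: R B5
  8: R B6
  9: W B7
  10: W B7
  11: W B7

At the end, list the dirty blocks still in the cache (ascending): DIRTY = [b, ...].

0: R B0 → L0 miss [-]
1: R B10 → L2 miss [-]
2: W B8 → L0 miss [D]
3: R B9 → L1 miss [-]
4: R B0 → L0 miss wb→B8 [-]
5: W B7 → L3 miss [D]
6: R B7 → L3 hit [D]
7: R B5 → L1 miss [-]
8: R B6 → L2 miss [-]
9: W B7 → L3 hit [D]
10: W B7 → L3 hit [D]
11: W B7 → L3 hit [D]

DIRTY = [7]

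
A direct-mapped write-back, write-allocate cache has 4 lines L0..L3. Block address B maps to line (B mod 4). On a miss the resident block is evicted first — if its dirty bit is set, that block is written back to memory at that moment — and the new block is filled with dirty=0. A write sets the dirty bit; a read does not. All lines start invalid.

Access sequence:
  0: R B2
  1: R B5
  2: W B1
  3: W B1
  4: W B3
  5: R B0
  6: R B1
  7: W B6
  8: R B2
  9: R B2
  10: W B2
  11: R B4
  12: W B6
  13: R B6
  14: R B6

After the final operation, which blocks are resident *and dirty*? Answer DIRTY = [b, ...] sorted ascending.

DIRTY = [1, 3, 6]

0: R B2 → L2 miss [-]
1: R B5 → L1 miss [-]
2: W B1 → L1 miss [D]
3: W B1 → L1 hit [D]
4: W B3 → L3 miss [D]
5: R B0 → L0 miss [-]
6: R B1 → L1 hit [D]
7: W B6 → L2 miss [D]
8: R B2 → L2 miss wb→B6 [-]
9: R B2 → L2 hit [-]
10: W B2 → L2 hit [D]
11: R B4 → L0 miss [-]
12: W B6 → L2 miss wb→B2 [D]
13: R B6 → L2 hit [D]
14: R B6 → L2 hit [D]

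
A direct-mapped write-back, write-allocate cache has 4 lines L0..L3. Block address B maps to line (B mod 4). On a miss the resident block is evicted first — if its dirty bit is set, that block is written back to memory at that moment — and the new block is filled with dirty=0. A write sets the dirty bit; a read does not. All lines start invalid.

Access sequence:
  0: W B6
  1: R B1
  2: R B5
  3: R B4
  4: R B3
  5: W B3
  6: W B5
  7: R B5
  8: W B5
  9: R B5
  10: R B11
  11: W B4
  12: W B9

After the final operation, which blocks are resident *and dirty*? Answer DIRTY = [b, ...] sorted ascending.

DIRTY = [4, 6, 9]

0: W B6 → L2 miss [D]
1: R B1 → L1 miss [-]
2: R B5 → L1 miss [-]
3: R B4 → L0 miss [-]
4: R B3 → L3 miss [-]
5: W B3 → L3 hit [D]
6: W B5 → L1 hit [D]
7: R B5 → L1 hit [D]
8: W B5 → L1 hit [D]
9: R B5 → L1 hit [D]
10: R B11 → L3 miss wb→B3 [-]
11: W B4 → L0 hit [D]
12: W B9 → L1 miss wb→B5 [D]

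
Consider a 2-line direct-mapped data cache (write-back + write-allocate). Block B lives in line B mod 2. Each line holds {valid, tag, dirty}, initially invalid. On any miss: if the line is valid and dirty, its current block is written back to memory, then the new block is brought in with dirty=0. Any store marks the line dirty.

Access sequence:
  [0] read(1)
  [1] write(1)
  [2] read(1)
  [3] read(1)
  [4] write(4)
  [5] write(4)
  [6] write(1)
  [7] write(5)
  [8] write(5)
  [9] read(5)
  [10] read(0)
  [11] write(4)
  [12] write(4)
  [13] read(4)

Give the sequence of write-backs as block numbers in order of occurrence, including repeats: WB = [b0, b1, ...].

WB = [1, 4]

0: R B1 → L1 miss [-]
1: W B1 → L1 hit [D]
2: R B1 → L1 hit [D]
3: R B1 → L1 hit [D]
4: W B4 → L0 miss [D]
5: W B4 → L0 hit [D]
6: W B1 → L1 hit [D]
7: W B5 → L1 miss wb→B1 [D]
8: W B5 → L1 hit [D]
9: R B5 → L1 hit [D]
10: R B0 → L0 miss wb→B4 [-]
11: W B4 → L0 miss [D]
12: W B4 → L0 hit [D]
13: R B4 → L0 hit [D]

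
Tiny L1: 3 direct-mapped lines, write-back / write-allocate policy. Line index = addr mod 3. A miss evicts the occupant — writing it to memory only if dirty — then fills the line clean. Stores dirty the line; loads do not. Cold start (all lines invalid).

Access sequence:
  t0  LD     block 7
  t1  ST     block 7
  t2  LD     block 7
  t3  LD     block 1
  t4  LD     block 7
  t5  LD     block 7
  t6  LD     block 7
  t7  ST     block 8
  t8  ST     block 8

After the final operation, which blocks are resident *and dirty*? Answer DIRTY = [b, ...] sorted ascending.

DIRTY = [8]

0: R B7 → L1 miss [-]
1: W B7 → L1 hit [D]
2: R B7 → L1 hit [D]
3: R B1 → L1 miss wb→B7 [-]
4: R B7 → L1 miss [-]
5: R B7 → L1 hit [-]
6: R B7 → L1 hit [-]
7: W B8 → L2 miss [D]
8: W B8 → L2 hit [D]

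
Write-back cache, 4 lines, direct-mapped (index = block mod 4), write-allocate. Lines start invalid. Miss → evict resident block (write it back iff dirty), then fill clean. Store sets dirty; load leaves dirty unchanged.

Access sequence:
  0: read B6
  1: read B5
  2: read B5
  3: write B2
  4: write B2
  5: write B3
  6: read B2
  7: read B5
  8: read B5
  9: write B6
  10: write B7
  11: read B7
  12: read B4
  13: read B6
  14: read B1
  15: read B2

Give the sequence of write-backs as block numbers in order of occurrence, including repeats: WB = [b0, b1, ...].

0: R B6 → L2 miss [-]
1: R B5 → L1 miss [-]
2: R B5 → L1 hit [-]
3: W B2 → L2 miss [D]
4: W B2 → L2 hit [D]
5: W B3 → L3 miss [D]
6: R B2 → L2 hit [D]
7: R B5 → L1 hit [-]
8: R B5 → L1 hit [-]
9: W B6 → L2 miss wb→B2 [D]
10: W B7 → L3 miss wb→B3 [D]
11: R B7 → L3 hit [D]
12: R B4 → L0 miss [-]
13: R B6 → L2 hit [D]
14: R B1 → L1 miss [-]
15: R B2 → L2 miss wb→B6 [-]

WB = [2, 3, 6]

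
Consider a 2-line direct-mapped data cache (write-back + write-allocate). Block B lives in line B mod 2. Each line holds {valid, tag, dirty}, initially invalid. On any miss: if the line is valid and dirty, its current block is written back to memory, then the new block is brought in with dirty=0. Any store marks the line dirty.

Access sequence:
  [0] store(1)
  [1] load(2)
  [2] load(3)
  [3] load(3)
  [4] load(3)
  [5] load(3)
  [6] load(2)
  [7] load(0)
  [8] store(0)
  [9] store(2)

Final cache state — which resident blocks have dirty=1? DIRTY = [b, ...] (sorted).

0: W B1 -> L1 miss  d=D]
1: R B2 -> L0 miss  d=-]
2: R B3 -> L1 miss wb->B1  d=-]
3: R B3 -> L1 hit  d=-]
4: R B3 -> L1 hit  d=-]
5: R B3 -> L1 hit  d=-]
6: R B2 -> L0 hit  d=-]
7: R B0 -> L0 miss  d=-]
8: W B0 -> L0 hit  d=D]
9: W B2 -> L0 miss wb->B0  d=D]

DIRTY = [2]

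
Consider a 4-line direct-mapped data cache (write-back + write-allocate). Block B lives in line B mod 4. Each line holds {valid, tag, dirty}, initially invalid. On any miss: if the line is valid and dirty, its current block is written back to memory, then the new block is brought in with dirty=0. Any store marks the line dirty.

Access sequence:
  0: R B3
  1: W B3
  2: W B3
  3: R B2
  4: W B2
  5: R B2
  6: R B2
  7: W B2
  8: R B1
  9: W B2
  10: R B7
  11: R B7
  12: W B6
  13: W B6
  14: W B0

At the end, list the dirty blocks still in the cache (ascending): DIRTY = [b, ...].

  0 | R B3 → L3 miss [-]
  1 | W B3 → L3 hit [D]
  2 | W B3 → L3 hit [D]
  3 | R B2 → L2 miss [-]
  4 | W B2 → L2 hit [D]
  5 | R B2 → L2 hit [D]
  6 | R B2 → L2 hit [D]
  7 | W B2 → L2 hit [D]
  8 | R B1 → L1 miss [-]
  9 | W B2 → L2 hit [D]
  10 | R B7 → L3 miss wb→B3 [-]
  11 | R B7 → L3 hit [-]
  12 | W B6 → L2 miss wb→B2 [D]
  13 | W B6 → L2 hit [D]
  14 | W B0 → L0 miss [D]

DIRTY = [0, 6]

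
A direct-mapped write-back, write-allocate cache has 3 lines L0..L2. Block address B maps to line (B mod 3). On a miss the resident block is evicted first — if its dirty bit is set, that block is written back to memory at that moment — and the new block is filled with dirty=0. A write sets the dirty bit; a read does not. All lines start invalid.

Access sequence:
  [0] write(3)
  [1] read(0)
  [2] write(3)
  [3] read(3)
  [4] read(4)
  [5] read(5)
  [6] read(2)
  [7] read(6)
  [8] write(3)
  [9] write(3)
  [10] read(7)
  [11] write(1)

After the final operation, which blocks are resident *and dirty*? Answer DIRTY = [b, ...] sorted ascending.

DIRTY = [1, 3]

  0 | W B3 → L0 miss [D]
  1 | R B0 → L0 miss wb→B3 [-]
  2 | W B3 → L0 miss [D]
  3 | R B3 → L0 hit [D]
  4 | R B4 → L1 miss [-]
  5 | R B5 → L2 miss [-]
  6 | R B2 → L2 miss [-]
  7 | R B6 → L0 miss wb→B3 [-]
  8 | W B3 → L0 miss [D]
  9 | W B3 → L0 hit [D]
  10 | R B7 → L1 miss [-]
  11 | W B1 → L1 miss [D]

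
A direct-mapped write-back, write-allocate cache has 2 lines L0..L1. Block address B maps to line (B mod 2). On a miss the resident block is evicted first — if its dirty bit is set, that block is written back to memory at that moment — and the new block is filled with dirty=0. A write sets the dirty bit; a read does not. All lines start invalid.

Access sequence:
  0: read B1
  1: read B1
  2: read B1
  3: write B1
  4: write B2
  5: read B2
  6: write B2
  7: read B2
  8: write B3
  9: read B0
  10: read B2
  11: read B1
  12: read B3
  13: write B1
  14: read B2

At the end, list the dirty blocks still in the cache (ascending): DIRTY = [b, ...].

DIRTY = [1]

0: R B1 -> L1 miss  d=-]
1: R B1 -> L1 hit  d=-]
2: R B1 -> L1 hit  d=-]
3: W B1 -> L1 hit  d=D]
4: W B2 -> L0 miss  d=D]
5: R B2 -> L0 hit  d=D]
6: W B2 -> L0 hit  d=D]
7: R B2 -> L0 hit  d=D]
8: W B3 -> L1 miss wb->B1  d=D]
9: R B0 -> L0 miss wb->B2  d=-]
10: R B2 -> L0 miss  d=-]
11: R B1 -> L1 miss wb->B3  d=-]
12: R B3 -> L1 miss  d=-]
13: W B1 -> L1 miss  d=D]
14: R B2 -> L0 hit  d=-]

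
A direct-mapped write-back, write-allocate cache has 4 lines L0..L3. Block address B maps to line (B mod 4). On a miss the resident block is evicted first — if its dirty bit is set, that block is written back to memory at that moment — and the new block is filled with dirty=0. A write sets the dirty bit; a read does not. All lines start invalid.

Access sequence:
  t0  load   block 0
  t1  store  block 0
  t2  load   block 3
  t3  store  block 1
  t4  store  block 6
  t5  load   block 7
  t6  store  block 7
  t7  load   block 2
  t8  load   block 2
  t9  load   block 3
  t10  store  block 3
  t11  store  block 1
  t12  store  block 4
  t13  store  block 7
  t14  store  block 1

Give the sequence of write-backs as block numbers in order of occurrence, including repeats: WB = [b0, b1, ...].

WB = [6, 7, 0, 3]

0: R B0 -> L0 miss  d=-]
1: W B0 -> L0 hit  d=D]
2: R B3 -> L3 miss  d=-]
3: W B1 -> L1 miss  d=D]
4: W B6 -> L2 miss  d=D]
5: R B7 -> L3 miss  d=-]
6: W B7 -> L3 hit  d=D]
7: R B2 -> L2 miss wb->B6  d=-]
8: R B2 -> L2 hit  d=-]
9: R B3 -> L3 miss wb->B7  d=-]
10: W B3 -> L3 hit  d=D]
11: W B1 -> L1 hit  d=D]
12: W B4 -> L0 miss wb->B0  d=D]
13: W B7 -> L3 miss wb->B3  d=D]
14: W B1 -> L1 hit  d=D]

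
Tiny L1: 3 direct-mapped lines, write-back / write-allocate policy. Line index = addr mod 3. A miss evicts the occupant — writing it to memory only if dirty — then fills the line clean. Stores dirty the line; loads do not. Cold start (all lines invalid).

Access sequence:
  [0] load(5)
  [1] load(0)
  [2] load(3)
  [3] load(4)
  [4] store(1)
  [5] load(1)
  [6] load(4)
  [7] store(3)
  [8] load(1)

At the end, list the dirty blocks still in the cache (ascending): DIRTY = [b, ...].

DIRTY = [3]

  0 | R B5 → L2 miss [-]
  1 | R B0 → L0 miss [-]
  2 | R B3 → L0 miss [-]
  3 | R B4 → L1 miss [-]
  4 | W B1 → L1 miss [D]
  5 | R B1 → L1 hit [D]
  6 | R B4 → L1 miss wb→B1 [-]
  7 | W B3 → L0 hit [D]
  8 | R B1 → L1 miss [-]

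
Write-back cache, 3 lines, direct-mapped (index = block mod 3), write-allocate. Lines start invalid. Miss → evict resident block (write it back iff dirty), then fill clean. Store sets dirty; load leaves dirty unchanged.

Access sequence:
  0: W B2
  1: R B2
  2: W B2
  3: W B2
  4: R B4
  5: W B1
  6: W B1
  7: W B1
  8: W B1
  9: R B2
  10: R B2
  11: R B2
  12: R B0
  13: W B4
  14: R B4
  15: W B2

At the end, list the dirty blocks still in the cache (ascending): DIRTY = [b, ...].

0: W B2 -> L2 miss  d=D]
1: R B2 -> L2 hit  d=D]
2: W B2 -> L2 hit  d=D]
3: W B2 -> L2 hit  d=D]
4: R B4 -> L1 miss  d=-]
5: W B1 -> L1 miss  d=D]
6: W B1 -> L1 hit  d=D]
7: W B1 -> L1 hit  d=D]
8: W B1 -> L1 hit  d=D]
9: R B2 -> L2 hit  d=D]
10: R B2 -> L2 hit  d=D]
11: R B2 -> L2 hit  d=D]
12: R B0 -> L0 miss  d=-]
13: W B4 -> L1 miss wb->B1  d=D]
14: R B4 -> L1 hit  d=D]
15: W B2 -> L2 hit  d=D]

DIRTY = [2, 4]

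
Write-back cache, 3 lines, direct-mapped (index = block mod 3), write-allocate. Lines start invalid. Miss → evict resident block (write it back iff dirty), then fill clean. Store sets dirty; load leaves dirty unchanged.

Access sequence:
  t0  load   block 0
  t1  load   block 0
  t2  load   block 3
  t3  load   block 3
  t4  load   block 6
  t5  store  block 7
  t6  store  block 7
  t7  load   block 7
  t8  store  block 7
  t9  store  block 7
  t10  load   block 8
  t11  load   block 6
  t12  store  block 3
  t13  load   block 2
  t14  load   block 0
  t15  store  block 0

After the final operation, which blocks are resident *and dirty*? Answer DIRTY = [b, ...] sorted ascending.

DIRTY = [0, 7]

0: R B0 → L0 miss [-]
1: R B0 → L0 hit [-]
2: R B3 → L0 miss [-]
3: R B3 → L0 hit [-]
4: R B6 → L0 miss [-]
5: W B7 → L1 miss [D]
6: W B7 → L1 hit [D]
7: R B7 → L1 hit [D]
8: W B7 → L1 hit [D]
9: W B7 → L1 hit [D]
10: R B8 → L2 miss [-]
11: R B6 → L0 hit [-]
12: W B3 → L0 miss [D]
13: R B2 → L2 miss [-]
14: R B0 → L0 miss wb→B3 [-]
15: W B0 → L0 hit [D]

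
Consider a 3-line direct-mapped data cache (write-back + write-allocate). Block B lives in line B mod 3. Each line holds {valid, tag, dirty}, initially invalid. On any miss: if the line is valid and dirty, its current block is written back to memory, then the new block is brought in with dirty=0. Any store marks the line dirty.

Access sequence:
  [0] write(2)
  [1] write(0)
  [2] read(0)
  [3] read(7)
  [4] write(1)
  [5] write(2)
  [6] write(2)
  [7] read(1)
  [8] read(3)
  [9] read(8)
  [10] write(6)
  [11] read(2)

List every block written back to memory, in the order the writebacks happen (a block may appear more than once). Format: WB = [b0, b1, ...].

WB = [0, 2]

0: W B2 → L2 miss [D]
1: W B0 → L0 miss [D]
2: R B0 → L0 hit [D]
3: R B7 → L1 miss [-]
4: W B1 → L1 miss [D]
5: W B2 → L2 hit [D]
6: W B2 → L2 hit [D]
7: R B1 → L1 hit [D]
8: R B3 → L0 miss wb→B0 [-]
9: R B8 → L2 miss wb→B2 [-]
10: W B6 → L0 miss [D]
11: R B2 → L2 miss [-]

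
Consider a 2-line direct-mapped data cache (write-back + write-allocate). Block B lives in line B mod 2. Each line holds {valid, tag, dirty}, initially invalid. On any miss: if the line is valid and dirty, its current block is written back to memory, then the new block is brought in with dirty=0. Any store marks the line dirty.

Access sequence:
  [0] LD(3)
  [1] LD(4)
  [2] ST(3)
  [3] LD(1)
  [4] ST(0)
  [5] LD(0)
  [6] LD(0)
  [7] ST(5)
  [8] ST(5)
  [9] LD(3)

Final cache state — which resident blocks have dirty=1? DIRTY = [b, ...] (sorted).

0: R B3 -> L1 miss  d=-]
1: R B4 -> L0 miss  d=-]
2: W B3 -> L1 hit  d=D]
3: R B1 -> L1 miss wb->B3  d=-]
4: W B0 -> L0 miss  d=D]
5: R B0 -> L0 hit  d=D]
6: R B0 -> L0 hit  d=D]
7: W B5 -> L1 miss  d=D]
8: W B5 -> L1 hit  d=D]
9: R B3 -> L1 miss wb->B5  d=-]

DIRTY = [0]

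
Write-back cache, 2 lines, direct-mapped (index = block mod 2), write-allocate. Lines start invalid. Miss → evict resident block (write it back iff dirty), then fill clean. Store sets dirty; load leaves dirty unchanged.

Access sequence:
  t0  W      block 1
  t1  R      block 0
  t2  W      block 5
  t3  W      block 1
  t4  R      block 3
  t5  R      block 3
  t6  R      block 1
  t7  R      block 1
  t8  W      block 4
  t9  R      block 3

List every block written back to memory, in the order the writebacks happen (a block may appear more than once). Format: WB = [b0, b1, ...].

WB = [1, 5, 1]

0: W B1 -> L1 miss  d=D]
1: R B0 -> L0 miss  d=-]
2: W B5 -> L1 miss wb->B1  d=D]
3: W B1 -> L1 miss wb->B5  d=D]
4: R B3 -> L1 miss wb->B1  d=-]
5: R B3 -> L1 hit  d=-]
6: R B1 -> L1 miss  d=-]
7: R B1 -> L1 hit  d=-]
8: W B4 -> L0 miss  d=D]
9: R B3 -> L1 miss  d=-]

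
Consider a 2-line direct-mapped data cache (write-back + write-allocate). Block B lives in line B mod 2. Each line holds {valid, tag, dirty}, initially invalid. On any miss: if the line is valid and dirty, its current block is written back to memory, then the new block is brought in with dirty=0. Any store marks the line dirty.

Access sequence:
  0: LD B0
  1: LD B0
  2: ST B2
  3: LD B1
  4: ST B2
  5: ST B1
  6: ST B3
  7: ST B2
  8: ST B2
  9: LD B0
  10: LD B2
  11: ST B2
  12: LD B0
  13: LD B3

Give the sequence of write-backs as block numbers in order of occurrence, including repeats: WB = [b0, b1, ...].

0: R B0 → L0 miss [-]
1: R B0 → L0 hit [-]
2: W B2 → L0 miss [D]
3: R B1 → L1 miss [-]
4: W B2 → L0 hit [D]
5: W B1 → L1 hit [D]
6: W B3 → L1 miss wb→B1 [D]
7: W B2 → L0 hit [D]
8: W B2 → L0 hit [D]
9: R B0 → L0 miss wb→B2 [-]
10: R B2 → L0 miss [-]
11: W B2 → L0 hit [D]
12: R B0 → L0 miss wb→B2 [-]
13: R B3 → L1 hit [D]

WB = [1, 2, 2]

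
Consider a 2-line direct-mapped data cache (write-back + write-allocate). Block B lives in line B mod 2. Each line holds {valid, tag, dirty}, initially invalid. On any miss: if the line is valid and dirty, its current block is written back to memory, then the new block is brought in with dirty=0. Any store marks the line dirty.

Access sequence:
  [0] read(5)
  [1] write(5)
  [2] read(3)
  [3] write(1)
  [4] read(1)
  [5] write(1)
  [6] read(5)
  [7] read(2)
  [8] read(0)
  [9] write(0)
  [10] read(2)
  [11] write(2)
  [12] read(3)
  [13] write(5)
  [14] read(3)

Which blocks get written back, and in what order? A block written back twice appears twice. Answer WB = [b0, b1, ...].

  0 | R B5 → L1 miss [-]
  1 | W B5 → L1 hit [D]
  2 | R B3 → L1 miss wb→B5 [-]
  3 | W B1 → L1 miss [D]
  4 | R B1 → L1 hit [D]
  5 | W B1 → L1 hit [D]
  6 | R B5 → L1 miss wb→B1 [-]
  7 | R B2 → L0 miss [-]
  8 | R B0 → L0 miss [-]
  9 | W B0 → L0 hit [D]
  10 | R B2 → L0 miss wb→B0 [-]
  11 | W B2 → L0 hit [D]
  12 | R B3 → L1 miss [-]
  13 | W B5 → L1 miss [D]
  14 | R B3 → L1 miss wb→B5 [-]

WB = [5, 1, 0, 5]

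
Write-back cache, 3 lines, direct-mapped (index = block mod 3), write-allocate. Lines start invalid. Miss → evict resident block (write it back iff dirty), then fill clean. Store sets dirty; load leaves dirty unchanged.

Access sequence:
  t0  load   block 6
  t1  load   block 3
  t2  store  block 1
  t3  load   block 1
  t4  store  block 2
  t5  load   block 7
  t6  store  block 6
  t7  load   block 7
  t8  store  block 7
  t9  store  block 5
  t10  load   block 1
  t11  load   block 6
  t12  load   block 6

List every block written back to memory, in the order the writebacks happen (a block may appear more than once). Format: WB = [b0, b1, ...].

WB = [1, 2, 7]

0: R B6 -> L0 miss  d=-]
1: R B3 -> L0 miss  d=-]
2: W B1 -> L1 miss  d=D]
3: R B1 -> L1 hit  d=D]
4: W B2 -> L2 miss  d=D]
5: R B7 -> L1 miss wb->B1  d=-]
6: W B6 -> L0 miss  d=D]
7: R B7 -> L1 hit  d=-]
8: W B7 -> L1 hit  d=D]
9: W B5 -> L2 miss wb->B2  d=D]
10: R B1 -> L1 miss wb->B7  d=-]
11: R B6 -> L0 hit  d=D]
12: R B6 -> L0 hit  d=D]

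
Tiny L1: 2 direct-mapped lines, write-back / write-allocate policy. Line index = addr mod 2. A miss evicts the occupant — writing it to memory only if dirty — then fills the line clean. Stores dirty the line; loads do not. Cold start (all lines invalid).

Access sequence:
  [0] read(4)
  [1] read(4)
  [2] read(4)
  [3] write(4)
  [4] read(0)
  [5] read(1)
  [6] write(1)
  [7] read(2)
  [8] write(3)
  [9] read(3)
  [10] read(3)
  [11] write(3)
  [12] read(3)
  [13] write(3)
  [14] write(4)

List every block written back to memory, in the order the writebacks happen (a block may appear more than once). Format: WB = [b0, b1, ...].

0: R B4 → L0 miss [-]
1: R B4 → L0 hit [-]
2: R B4 → L0 hit [-]
3: W B4 → L0 hit [D]
4: R B0 → L0 miss wb→B4 [-]
5: R B1 → L1 miss [-]
6: W B1 → L1 hit [D]
7: R B2 → L0 miss [-]
8: W B3 → L1 miss wb→B1 [D]
9: R B3 → L1 hit [D]
10: R B3 → L1 hit [D]
11: W B3 → L1 hit [D]
12: R B3 → L1 hit [D]
13: W B3 → L1 hit [D]
14: W B4 → L0 miss [D]

WB = [4, 1]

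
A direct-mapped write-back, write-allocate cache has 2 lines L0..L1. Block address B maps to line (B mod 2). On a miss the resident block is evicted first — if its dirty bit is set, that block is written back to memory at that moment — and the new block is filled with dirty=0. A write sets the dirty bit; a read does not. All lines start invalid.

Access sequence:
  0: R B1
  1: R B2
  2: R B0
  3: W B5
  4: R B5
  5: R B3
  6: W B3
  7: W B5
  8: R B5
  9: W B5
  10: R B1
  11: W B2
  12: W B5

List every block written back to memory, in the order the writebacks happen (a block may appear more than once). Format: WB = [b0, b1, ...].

0: R B1 → L1 miss [-]
1: R B2 → L0 miss [-]
2: R B0 → L0 miss [-]
3: W B5 → L1 miss [D]
4: R B5 → L1 hit [D]
5: R B3 → L1 miss wb→B5 [-]
6: W B3 → L1 hit [D]
7: W B5 → L1 miss wb→B3 [D]
8: R B5 → L1 hit [D]
9: W B5 → L1 hit [D]
10: R B1 → L1 miss wb→B5 [-]
11: W B2 → L0 miss [D]
12: W B5 → L1 miss [D]

WB = [5, 3, 5]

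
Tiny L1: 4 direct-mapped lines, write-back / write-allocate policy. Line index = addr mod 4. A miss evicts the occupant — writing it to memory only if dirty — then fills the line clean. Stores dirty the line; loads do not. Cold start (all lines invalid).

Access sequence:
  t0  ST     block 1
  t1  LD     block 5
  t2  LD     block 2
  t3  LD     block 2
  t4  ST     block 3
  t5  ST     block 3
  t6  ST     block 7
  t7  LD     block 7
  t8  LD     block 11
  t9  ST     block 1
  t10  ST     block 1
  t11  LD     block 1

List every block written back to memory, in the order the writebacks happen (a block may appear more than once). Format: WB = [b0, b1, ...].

0: W B1 → L1 miss [D]
1: R B5 → L1 miss wb→B1 [-]
2: R B2 → L2 miss [-]
3: R B2 → L2 hit [-]
4: W B3 → L3 miss [D]
5: W B3 → L3 hit [D]
6: W B7 → L3 miss wb→B3 [D]
7: R B7 → L3 hit [D]
8: R B11 → L3 miss wb→B7 [-]
9: W B1 → L1 miss [D]
10: W B1 → L1 hit [D]
11: R B1 → L1 hit [D]

WB = [1, 3, 7]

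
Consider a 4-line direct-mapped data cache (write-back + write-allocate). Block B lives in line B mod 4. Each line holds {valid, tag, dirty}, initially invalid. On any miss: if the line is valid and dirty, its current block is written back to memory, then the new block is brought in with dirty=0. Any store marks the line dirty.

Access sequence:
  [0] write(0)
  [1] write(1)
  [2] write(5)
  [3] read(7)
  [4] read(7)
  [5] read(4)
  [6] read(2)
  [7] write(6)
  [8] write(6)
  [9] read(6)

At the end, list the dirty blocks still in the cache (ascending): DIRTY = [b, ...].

  0 | W B0 → L0 miss [D]
  1 | W B1 → L1 miss [D]
  2 | W B5 → L1 miss wb→B1 [D]
  3 | R B7 → L3 miss [-]
  4 | R B7 → L3 hit [-]
  5 | R B4 → L0 miss wb→B0 [-]
  6 | R B2 → L2 miss [-]
  7 | W B6 → L2 miss [D]
  8 | W B6 → L2 hit [D]
  9 | R B6 → L2 hit [D]

DIRTY = [5, 6]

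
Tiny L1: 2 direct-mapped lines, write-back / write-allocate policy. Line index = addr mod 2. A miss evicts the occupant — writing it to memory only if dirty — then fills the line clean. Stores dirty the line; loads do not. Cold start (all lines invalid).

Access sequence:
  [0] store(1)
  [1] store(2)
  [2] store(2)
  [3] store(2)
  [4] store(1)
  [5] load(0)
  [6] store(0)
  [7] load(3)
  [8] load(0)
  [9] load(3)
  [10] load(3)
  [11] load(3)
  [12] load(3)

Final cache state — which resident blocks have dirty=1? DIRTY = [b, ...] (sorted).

DIRTY = [0]

  0 | W B1 → L1 miss [D]
  1 | W B2 → L0 miss [D]
  2 | W B2 → L0 hit [D]
  3 | W B2 → L0 hit [D]
  4 | W B1 → L1 hit [D]
  5 | R B0 → L0 miss wb→B2 [-]
  6 | W B0 → L0 hit [D]
  7 | R B3 → L1 miss wb→B1 [-]
  8 | R B0 → L0 hit [D]
  9 | R B3 → L1 hit [-]
  10 | R B3 → L1 hit [-]
  11 | R B3 → L1 hit [-]
  12 | R B3 → L1 hit [-]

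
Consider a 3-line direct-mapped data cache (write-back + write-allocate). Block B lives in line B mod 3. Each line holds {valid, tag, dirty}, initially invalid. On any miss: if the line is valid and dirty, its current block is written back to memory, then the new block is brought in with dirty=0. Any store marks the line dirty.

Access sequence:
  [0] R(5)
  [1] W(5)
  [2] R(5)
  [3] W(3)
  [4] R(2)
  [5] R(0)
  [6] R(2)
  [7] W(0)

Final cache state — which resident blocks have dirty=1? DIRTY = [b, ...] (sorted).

0: R B5 -> L2 miss  d=-]
1: W B5 -> L2 hit  d=D]
2: R B5 -> L2 hit  d=D]
3: W B3 -> L0 miss  d=D]
4: R B2 -> L2 miss wb->B5  d=-]
5: R B0 -> L0 miss wb->B3  d=-]
6: R B2 -> L2 hit  d=-]
7: W B0 -> L0 hit  d=D]

DIRTY = [0]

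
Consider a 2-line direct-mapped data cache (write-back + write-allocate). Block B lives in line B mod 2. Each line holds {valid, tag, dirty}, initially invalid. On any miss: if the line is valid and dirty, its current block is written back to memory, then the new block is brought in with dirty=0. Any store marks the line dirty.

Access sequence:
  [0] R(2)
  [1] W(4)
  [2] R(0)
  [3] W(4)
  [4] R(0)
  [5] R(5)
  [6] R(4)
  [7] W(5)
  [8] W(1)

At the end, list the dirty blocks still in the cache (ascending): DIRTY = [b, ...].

DIRTY = [1]

  0 | R B2 → L0 miss [-]
  1 | W B4 → L0 miss [D]
  2 | R B0 → L0 miss wb→B4 [-]
  3 | W B4 → L0 miss [D]
  4 | R B0 → L0 miss wb→B4 [-]
  5 | R B5 → L1 miss [-]
  6 | R B4 → L0 miss [-]
  7 | W B5 → L1 hit [D]
  8 | W B1 → L1 miss wb→B5 [D]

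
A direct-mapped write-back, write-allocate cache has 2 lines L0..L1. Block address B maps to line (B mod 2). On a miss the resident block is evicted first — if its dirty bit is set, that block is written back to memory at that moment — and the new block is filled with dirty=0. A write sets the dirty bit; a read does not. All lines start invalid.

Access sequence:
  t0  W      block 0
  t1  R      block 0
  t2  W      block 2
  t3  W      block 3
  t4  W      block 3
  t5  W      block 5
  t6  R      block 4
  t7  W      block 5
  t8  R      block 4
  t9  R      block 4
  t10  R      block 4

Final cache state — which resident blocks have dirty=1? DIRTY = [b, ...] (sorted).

DIRTY = [5]

0: W B0 → L0 miss [D]
1: R B0 → L0 hit [D]
2: W B2 → L0 miss wb→B0 [D]
3: W B3 → L1 miss [D]
4: W B3 → L1 hit [D]
5: W B5 → L1 miss wb→B3 [D]
6: R B4 → L0 miss wb→B2 [-]
7: W B5 → L1 hit [D]
8: R B4 → L0 hit [-]
9: R B4 → L0 hit [-]
10: R B4 → L0 hit [-]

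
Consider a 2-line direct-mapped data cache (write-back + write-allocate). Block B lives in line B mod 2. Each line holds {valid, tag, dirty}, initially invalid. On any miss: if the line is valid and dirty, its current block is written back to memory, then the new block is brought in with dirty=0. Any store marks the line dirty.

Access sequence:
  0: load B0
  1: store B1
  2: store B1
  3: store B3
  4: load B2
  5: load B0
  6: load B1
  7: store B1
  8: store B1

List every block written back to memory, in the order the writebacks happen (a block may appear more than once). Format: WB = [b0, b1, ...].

0: R B0 -> L0 miss  d=-]
1: W B1 -> L1 miss  d=D]
2: W B1 -> L1 hit  d=D]
3: W B3 -> L1 miss wb->B1  d=D]
4: R B2 -> L0 miss  d=-]
5: R B0 -> L0 miss  d=-]
6: R B1 -> L1 miss wb->B3  d=-]
7: W B1 -> L1 hit  d=D]
8: W B1 -> L1 hit  d=D]

WB = [1, 3]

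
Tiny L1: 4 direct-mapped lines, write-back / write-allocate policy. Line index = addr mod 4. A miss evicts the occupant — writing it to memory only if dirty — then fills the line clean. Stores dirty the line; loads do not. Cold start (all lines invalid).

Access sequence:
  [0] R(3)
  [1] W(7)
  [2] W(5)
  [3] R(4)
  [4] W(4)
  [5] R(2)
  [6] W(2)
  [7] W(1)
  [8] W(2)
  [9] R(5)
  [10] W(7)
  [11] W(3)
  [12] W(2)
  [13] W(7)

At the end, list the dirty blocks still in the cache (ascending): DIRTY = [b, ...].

  0 | R B3 → L3 miss [-]
  1 | W B7 → L3 miss [D]
  2 | W B5 → L1 miss [D]
  3 | R B4 → L0 miss [-]
  4 | W B4 → L0 hit [D]
  5 | R B2 → L2 miss [-]
  6 | W B2 → L2 hit [D]
  7 | W B1 → L1 miss wb→B5 [D]
  8 | W B2 → L2 hit [D]
  9 | R B5 → L1 miss wb→B1 [-]
  10 | W B7 → L3 hit [D]
  11 | W B3 → L3 miss wb→B7 [D]
  12 | W B2 → L2 hit [D]
  13 | W B7 → L3 miss wb→B3 [D]

DIRTY = [2, 4, 7]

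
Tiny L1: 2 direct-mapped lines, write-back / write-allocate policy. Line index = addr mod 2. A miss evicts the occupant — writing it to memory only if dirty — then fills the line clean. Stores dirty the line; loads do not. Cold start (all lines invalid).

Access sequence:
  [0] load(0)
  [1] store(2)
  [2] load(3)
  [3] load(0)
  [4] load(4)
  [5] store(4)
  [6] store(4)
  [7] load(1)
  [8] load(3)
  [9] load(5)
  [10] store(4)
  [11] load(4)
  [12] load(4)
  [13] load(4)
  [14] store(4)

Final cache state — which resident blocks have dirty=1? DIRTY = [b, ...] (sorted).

DIRTY = [4]

0: R B0 → L0 miss [-]
1: W B2 → L0 miss [D]
2: R B3 → L1 miss [-]
3: R B0 → L0 miss wb→B2 [-]
4: R B4 → L0 miss [-]
5: W B4 → L0 hit [D]
6: W B4 → L0 hit [D]
7: R B1 → L1 miss [-]
8: R B3 → L1 miss [-]
9: R B5 → L1 miss [-]
10: W B4 → L0 hit [D]
11: R B4 → L0 hit [D]
12: R B4 → L0 hit [D]
13: R B4 → L0 hit [D]
14: W B4 → L0 hit [D]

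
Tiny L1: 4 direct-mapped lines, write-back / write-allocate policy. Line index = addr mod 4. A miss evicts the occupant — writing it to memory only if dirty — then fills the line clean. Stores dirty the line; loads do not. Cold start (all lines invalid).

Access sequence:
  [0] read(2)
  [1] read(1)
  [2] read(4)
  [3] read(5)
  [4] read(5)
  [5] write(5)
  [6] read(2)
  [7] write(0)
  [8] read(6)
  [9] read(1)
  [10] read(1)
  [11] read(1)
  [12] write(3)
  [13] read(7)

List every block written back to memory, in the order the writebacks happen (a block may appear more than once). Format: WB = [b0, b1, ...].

0: R B2 -> L2 miss  d=-]
1: R B1 -> L1 miss  d=-]
2: R B4 -> L0 miss  d=-]
3: R B5 -> L1 miss  d=-]
4: R B5 -> L1 hit  d=-]
5: W B5 -> L1 hit  d=D]
6: R B2 -> L2 hit  d=-]
7: W B0 -> L0 miss  d=D]
8: R B6 -> L2 miss  d=-]
9: R B1 -> L1 miss wb->B5  d=-]
10: R B1 -> L1 hit  d=-]
11: R B1 -> L1 hit  d=-]
12: W B3 -> L3 miss  d=D]
13: R B7 -> L3 miss wb->B3  d=-]

WB = [5, 3]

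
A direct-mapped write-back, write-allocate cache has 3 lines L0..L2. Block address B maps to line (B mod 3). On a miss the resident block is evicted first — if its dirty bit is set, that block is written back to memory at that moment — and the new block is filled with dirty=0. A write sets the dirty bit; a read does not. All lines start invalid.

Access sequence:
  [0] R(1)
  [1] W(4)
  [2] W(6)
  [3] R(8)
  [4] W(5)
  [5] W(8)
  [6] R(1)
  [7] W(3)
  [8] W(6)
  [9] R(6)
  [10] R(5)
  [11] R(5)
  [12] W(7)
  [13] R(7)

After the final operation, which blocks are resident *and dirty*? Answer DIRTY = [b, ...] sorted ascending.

DIRTY = [6, 7]

0: R B1 -> L1 miss  d=-]
1: W B4 -> L1 miss  d=D]
2: W B6 -> L0 miss  d=D]
3: R B8 -> L2 miss  d=-]
4: W B5 -> L2 miss  d=D]
5: W B8 -> L2 miss wb->B5  d=D]
6: R B1 -> L1 miss wb->B4  d=-]
7: W B3 -> L0 miss wb->B6  d=D]
8: W B6 -> L0 miss wb->B3  d=D]
9: R B6 -> L0 hit  d=D]
10: R B5 -> L2 miss wb->B8  d=-]
11: R B5 -> L2 hit  d=-]
12: W B7 -> L1 miss  d=D]
13: R B7 -> L1 hit  d=D]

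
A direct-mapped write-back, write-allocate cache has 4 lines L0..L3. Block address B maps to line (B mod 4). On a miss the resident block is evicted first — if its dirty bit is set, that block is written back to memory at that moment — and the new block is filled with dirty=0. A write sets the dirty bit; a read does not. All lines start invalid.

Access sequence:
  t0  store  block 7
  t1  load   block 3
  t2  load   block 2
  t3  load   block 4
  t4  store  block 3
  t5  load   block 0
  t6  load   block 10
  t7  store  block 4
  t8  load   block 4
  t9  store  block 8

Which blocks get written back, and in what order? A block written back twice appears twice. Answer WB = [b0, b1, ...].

0: W B7 → L3 miss [D]
1: R B3 → L3 miss wb→B7 [-]
2: R B2 → L2 miss [-]
3: R B4 → L0 miss [-]
4: W B3 → L3 hit [D]
5: R B0 → L0 miss [-]
6: R B10 → L2 miss [-]
7: W B4 → L0 miss [D]
8: R B4 → L0 hit [D]
9: W B8 → L0 miss wb→B4 [D]

WB = [7, 4]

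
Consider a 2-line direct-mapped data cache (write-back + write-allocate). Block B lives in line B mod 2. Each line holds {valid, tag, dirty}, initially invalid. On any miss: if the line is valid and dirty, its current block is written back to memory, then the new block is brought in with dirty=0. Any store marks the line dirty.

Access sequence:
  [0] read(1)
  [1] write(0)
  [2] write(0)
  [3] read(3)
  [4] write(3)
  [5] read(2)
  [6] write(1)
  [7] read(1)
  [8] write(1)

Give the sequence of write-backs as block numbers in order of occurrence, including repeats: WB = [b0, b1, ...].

WB = [0, 3]

0: R B1 → L1 miss [-]
1: W B0 → L0 miss [D]
2: W B0 → L0 hit [D]
3: R B3 → L1 miss [-]
4: W B3 → L1 hit [D]
5: R B2 → L0 miss wb→B0 [-]
6: W B1 → L1 miss wb→B3 [D]
7: R B1 → L1 hit [D]
8: W B1 → L1 hit [D]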